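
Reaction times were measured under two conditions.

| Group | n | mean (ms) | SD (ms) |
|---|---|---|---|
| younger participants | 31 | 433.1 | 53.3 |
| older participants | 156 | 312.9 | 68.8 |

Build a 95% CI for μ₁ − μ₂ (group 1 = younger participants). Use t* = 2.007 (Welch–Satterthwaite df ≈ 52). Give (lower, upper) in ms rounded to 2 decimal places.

Per-group SEs: s₁/√n₁ = 53.3/√31 = 9.5730, s₂/√n₂ = 68.8/√156 = 5.5084.
Unpooled SE of the difference: √(91.642329 + 30.34247056) = 11.0447.
Margin of error = t* · SE = 2.007 × 11.0447 = 22.1667.
x̄₁ − x̄₂ = 433.1 − 312.9 = 120.2000.
CI: 120.2000 ± 22.1667 = (98.03, 142.37).

(98.03, 142.37)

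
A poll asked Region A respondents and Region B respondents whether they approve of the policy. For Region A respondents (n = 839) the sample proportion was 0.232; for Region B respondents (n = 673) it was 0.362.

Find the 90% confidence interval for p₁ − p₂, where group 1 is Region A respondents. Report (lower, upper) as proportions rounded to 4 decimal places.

(-0.1688, -0.0912)

SE₁ = √(p̂₁(1−p̂₁)/n₁) = √(0.2320·0.7680/839) = 0.01457; SE₂ = √(0.3620·0.6380/673) = 0.01852.
Independent samples: SE of the difference = √(SE₁² + SE₂²) = √(0.0002122849 + 0.0003429904) = 0.02356.
z* for 90% confidence is 1.645, so the margin of error is 1.645 × 0.02356 = 0.03876.
Point estimate p̂₁ − p̂₂ = 0.2320 − 0.3620 = -0.1300.
-0.1300 ± 0.03876 → (-0.1688, -0.0912).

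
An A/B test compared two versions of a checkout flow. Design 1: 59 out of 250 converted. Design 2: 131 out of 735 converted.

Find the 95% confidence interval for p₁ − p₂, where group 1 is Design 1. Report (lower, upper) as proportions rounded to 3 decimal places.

(-0.002, 0.117)

Sample proportions: 59/250 = 0.2360, 131/735 = 0.1782.
Each SE is √(p̂(1−p̂)/n): √(0.2360·0.7640/250) = 0.02686 and √(0.1782·0.8218/735) = 0.01412.
SE(p̂₁ − p̂₂) = √(SE₁² + SE₂²) = √(0.0007214596 + 0.0001993744) = 0.03035, since the two samples are independent.
At 95% confidence z* = 1.960; margin = 1.960 × 0.03035 = 0.05949.
The difference is 0.2360 − 0.1782 = 0.0578, so the interval is 0.0578 ± 0.05949 = (-0.002, 0.117).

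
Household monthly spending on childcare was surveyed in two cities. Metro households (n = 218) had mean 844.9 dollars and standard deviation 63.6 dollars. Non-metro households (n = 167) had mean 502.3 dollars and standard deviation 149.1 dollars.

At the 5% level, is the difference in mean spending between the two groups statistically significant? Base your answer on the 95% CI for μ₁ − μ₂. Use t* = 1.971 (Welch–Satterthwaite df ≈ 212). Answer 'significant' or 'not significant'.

significant

Per-group SEs: s₁/√n₁ = 63.6/√218 = 4.3075, s₂/√n₂ = 149.1/√167 = 11.5377.
Unpooled SE of the difference: √(18.55455625 + 133.11852129) = 12.3156.
Margin of error = t* · SE = 1.971 × 12.3156 = 24.2740.
x̄₁ − x̄₂ = 844.9 − 502.3 = 342.6000.
CI: 342.6000 ± 24.2740 = (318.3260, 366.8740).
The interval (318.3260, 366.8740) does not contain 0, so the difference is significant.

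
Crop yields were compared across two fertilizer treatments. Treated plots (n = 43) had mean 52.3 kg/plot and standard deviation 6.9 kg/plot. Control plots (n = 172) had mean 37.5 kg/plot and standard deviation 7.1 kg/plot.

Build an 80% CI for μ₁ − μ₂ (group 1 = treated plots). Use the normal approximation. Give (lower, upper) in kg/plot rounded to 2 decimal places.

SE₁ = s₁/√n₁ = 6.9/√43 = 1.0522; SE₂ = 7.1/√172 = 0.5414.
Independent samples, unequal variances: SE_diff = √(SE₁² + SE₂²) = √(1.10712484 + 0.29311396) = 1.1833.
z* = 1.282, so margin of error = 1.282 × 1.1833 = 1.5170.
Difference in means = 52.3 − 37.5 = 14.8000.
14.8000 ± 1.5170 → (13.28, 16.32).

(13.28, 16.32)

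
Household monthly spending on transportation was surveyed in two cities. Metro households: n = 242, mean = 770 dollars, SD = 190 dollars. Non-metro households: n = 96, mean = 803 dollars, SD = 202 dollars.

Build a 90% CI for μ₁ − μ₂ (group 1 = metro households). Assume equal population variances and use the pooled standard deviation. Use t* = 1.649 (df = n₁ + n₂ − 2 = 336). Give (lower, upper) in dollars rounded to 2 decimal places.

(-71.48, 5.48)

Pooled variance s_p² = [241·190² + 95·202²] / (242+96−2) = 37430.0000, so s_p = 193.4683.
SE_diff = s_p·√(1/n₁ + 1/n₂) = 193.4683·√(1/242 + 1/96) = 23.3359.
t* = 1.649; margin = 1.649 × 23.3359 = 38.4809.
Difference = 770 − 803 = -33.0000.
-33.0000 ± 38.4809 → (-71.48, 5.48).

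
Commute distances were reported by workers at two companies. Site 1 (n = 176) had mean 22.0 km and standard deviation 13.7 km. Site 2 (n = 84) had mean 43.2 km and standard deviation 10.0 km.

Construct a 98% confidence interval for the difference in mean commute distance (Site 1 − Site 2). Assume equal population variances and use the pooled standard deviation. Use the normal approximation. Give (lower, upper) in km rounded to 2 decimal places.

Pooled variance s_p² = [175·13.7² + 83·10.0²] / (176+84−2) = 159.4797, so s_p = 12.6285.
SE_diff = s_p·√(1/n₁ + 1/n₂) = 12.6285·√(1/176 + 1/84) = 1.6747.
z* = 2.326; margin = 2.326 × 1.6747 = 3.8954.
Difference = 22.0 − 43.2 = -21.2000.
-21.2000 ± 3.8954 → (-25.10, -17.30).

(-25.10, -17.30)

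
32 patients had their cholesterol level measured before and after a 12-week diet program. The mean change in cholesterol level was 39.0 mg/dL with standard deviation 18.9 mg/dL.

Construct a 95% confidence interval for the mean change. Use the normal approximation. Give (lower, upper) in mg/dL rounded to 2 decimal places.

This is a matched-pairs design, so SE = s_d/√n = 18.9/√32 = 3.3411.
Margin = 1.960 × 3.3411 = 6.5486; the interval is 39.0 ± 6.5486 = (32.45, 45.55).

(32.45, 45.55)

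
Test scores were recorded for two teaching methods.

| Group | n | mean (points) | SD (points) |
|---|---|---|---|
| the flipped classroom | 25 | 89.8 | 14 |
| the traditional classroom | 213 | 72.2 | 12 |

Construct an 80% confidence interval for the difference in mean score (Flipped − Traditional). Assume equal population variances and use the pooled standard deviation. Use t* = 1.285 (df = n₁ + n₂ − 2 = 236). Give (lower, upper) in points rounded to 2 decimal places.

s_p = √[((n₁−1)s₁² + (n₂−1)s₂²)/(n₁+n₂−2)] = √[(24·14² + 212·12²)/236] = 12.2184.
SE = 12.2184·√(1/25 + 1/213) = 2.5831.
With t* = 1.285, margin = 1.285 × 2.5831 = 3.3193.
x̄₁ − x̄₂ = 89.8 − 72.2 = 17.6000; interval 17.6000 ± 3.3193 = (14.28, 20.92).

(14.28, 20.92)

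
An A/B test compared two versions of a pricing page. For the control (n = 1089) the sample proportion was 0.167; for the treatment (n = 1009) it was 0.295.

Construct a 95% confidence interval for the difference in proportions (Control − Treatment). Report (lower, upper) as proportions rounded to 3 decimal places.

(-0.164, -0.092)

SE₁ = √(p̂₁(1−p̂₁)/n₁) = √(0.1670·0.8330/1089) = 0.01130; SE₂ = √(0.2950·0.7050/1009) = 0.01436.
Independent samples: SE of the difference = √(SE₁² + SE₂²) = √(0.00012769 + 0.0002062096) = 0.01827.
z* for 95% confidence is 1.960, so the margin of error is 1.960 × 0.01827 = 0.03581.
Point estimate p̂₁ − p̂₂ = 0.1670 − 0.2950 = -0.1280.
-0.1280 ± 0.03581 → (-0.164, -0.092).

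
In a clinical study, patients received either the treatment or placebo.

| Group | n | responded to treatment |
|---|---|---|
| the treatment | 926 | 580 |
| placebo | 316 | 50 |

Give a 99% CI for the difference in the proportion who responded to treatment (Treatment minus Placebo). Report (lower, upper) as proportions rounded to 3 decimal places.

p̂₁ = 580/926 = 0.6263 and p̂₂ = 50/316 = 0.1582.
SE₁ = √(p̂₁(1−p̂₁)/n₁) = √(0.6263·0.3737/926) = 0.01590; SE₂ = √(0.1582·0.8418/316) = 0.02053.
Independent samples: SE of the difference = √(SE₁² + SE₂²) = √(0.00025281 + 0.0004214809) = 0.02597.
z* for 99% confidence is 2.576, so the margin of error is 2.576 × 0.02597 = 0.06690.
Point estimate p̂₁ − p̂₂ = 0.6263 − 0.1582 = 0.4681.
0.4681 ± 0.06690 → (0.401, 0.535).

(0.401, 0.535)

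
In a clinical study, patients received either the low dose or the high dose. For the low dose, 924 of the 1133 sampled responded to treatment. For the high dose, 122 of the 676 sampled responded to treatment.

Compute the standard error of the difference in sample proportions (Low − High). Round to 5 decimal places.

0.01875

Sample proportions: 924/1133 = 0.8155, 122/676 = 0.1805.
Each SE is √(p̂(1−p̂)/n): √(0.8155·0.1845/1133) = 0.01152 and √(0.1805·0.8195/676) = 0.01479.
SE(p̂₁ − p̂₂) = √(SE₁² + SE₂²) = √(0.0001327104 + 0.0002187441) = 0.01875, since the two samples are independent.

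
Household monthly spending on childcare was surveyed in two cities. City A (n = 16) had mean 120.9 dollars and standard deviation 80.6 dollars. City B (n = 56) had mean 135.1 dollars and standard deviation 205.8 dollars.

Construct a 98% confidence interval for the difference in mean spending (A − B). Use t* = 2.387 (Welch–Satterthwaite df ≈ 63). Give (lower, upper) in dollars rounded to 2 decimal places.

Per-group SEs: s₁/√n₁ = 80.6/√16 = 20.1500, s₂/√n₂ = 205.8/√56 = 27.5012.
Unpooled SE of the difference: √(406.0225 + 756.31600144) = 34.0931.
Margin of error = t* · SE = 2.387 × 34.0931 = 81.3802.
x̄₁ − x̄₂ = 120.9 − 135.1 = -14.2000.
CI: -14.2000 ± 81.3802 = (-95.58, 67.18).

(-95.58, 67.18)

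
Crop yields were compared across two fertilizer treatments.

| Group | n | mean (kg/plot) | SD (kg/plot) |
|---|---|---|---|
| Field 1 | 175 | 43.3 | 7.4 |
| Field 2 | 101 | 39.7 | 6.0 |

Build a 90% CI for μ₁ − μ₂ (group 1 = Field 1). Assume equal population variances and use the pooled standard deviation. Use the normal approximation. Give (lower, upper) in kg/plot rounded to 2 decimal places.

(2.18, 5.02)

s_p = √[((n₁−1)s₁² + (n₂−1)s₂²)/(n₁+n₂−2)] = √[(174·7.4² + 100·6.0²)/274] = 6.9219.
SE = 6.9219·√(1/175 + 1/101) = 0.8650.
With z* = 1.645, margin = 1.645 × 0.8650 = 1.4229.
x̄₁ − x̄₂ = 43.3 − 39.7 = 3.6000; interval 3.6000 ± 1.4229 = (2.18, 5.02).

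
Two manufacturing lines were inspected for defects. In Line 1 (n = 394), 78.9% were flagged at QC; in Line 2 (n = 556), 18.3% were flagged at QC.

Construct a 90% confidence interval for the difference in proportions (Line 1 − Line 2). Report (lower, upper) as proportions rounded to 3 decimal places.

Each SE is √(p̂(1−p̂)/n): √(0.7890·0.2110/394) = 0.02056 and √(0.1830·0.8170/556) = 0.01640.
SE(p̂₁ − p̂₂) = √(SE₁² + SE₂²) = √(0.0004227136 + 0.00026896) = 0.02630, since the two samples are independent.
At 90% confidence z* = 1.645; margin = 1.645 × 0.02630 = 0.04326.
The difference is 0.7890 − 0.1830 = 0.6060, so the interval is 0.6060 ± 0.04326 = (0.563, 0.649).

(0.563, 0.649)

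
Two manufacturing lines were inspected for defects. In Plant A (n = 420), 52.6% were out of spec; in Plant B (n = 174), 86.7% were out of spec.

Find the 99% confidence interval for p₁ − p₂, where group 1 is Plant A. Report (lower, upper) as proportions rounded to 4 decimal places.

(-0.4323, -0.2497)

SE₁ = √(p̂₁(1−p̂₁)/n₁) = √(0.5260·0.4740/420) = 0.02436; SE₂ = √(0.8670·0.1330/174) = 0.02574.
Independent samples: SE of the difference = √(SE₁² + SE₂²) = √(0.0005934096 + 0.0006625476) = 0.03544.
z* for 99% confidence is 2.576, so the margin of error is 2.576 × 0.03544 = 0.09129.
Point estimate p̂₁ − p̂₂ = 0.5260 − 0.8670 = -0.3410.
-0.3410 ± 0.09129 → (-0.4323, -0.2497).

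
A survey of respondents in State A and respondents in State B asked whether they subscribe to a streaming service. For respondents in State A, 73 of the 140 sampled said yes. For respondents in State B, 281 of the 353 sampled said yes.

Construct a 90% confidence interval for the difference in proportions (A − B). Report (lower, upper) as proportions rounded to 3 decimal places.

p̂₁ = 73/140 = 0.5214 and p̂₂ = 281/353 = 0.7960.
SE₁ = √(p̂₁(1−p̂₁)/n₁) = √(0.5214·0.4786/140) = 0.04222; SE₂ = √(0.7960·0.2040/353) = 0.02145.
Independent samples: SE of the difference = √(SE₁² + SE₂²) = √(0.0017825284 + 0.0004601025) = 0.04736.
z* for 90% confidence is 1.645, so the margin of error is 1.645 × 0.04736 = 0.07791.
Point estimate p̂₁ − p̂₂ = 0.5214 − 0.7960 = -0.2746.
-0.2746 ± 0.07791 → (-0.353, -0.197).

(-0.353, -0.197)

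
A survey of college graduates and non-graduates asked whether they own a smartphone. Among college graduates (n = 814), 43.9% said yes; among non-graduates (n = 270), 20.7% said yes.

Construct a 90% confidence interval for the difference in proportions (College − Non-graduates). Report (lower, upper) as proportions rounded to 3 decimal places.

(0.182, 0.282)

SE₁ = √(p̂₁(1−p̂₁)/n₁) = √(0.4390·0.5610/814) = 0.01739; SE₂ = √(0.2070·0.7930/270) = 0.02466.
Independent samples: SE of the difference = √(SE₁² + SE₂²) = √(0.0003024121 + 0.0006081156) = 0.03017.
z* for 90% confidence is 1.645, so the margin of error is 1.645 × 0.03017 = 0.04963.
Point estimate p̂₁ − p̂₂ = 0.4390 − 0.2070 = 0.2320.
0.2320 ± 0.04963 → (0.182, 0.282).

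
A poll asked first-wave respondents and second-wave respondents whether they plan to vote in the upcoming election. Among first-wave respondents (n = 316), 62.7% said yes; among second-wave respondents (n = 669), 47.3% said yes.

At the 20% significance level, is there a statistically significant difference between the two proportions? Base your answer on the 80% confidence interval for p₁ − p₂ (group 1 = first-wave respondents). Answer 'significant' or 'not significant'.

Each SE is √(p̂(1−p̂)/n): √(0.6270·0.3730/316) = 0.02720 and √(0.4730·0.5270/669) = 0.01930.
SE(p̂₁ − p̂₂) = √(SE₁² + SE₂²) = √(0.00073984 + 0.00037249) = 0.03335, since the two samples are independent.
At 80% confidence z* = 1.282; margin = 1.282 × 0.03335 = 0.04275.
The difference is 0.6270 − 0.4730 = 0.1540, so the interval is 0.1540 ± 0.04275 = (0.11125, 0.19675).
The interval (0.11125, 0.19675) does not contain 0, so the difference is significant.

significant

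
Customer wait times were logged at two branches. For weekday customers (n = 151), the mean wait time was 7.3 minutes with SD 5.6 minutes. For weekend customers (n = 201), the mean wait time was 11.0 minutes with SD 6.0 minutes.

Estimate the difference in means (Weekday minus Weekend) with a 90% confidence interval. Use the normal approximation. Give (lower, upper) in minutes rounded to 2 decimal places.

Standard errors of each mean: 5.6/√151 = 0.4557 and 6.0/√201 = 0.4232.
SE(x̄₁ − x̄₂) = √(0.4557² + 0.4232²) = 0.6219 for independent samples with unequal variances.
With z* = 1.645, the margin is 1.645 × 0.6219 = 1.0230.
x̄₁ − x̄₂ = 7.3 − 11.0 = -3.7000; the interval is -3.7000 ± 1.0230 = (-4.72, -2.68).

(-4.72, -2.68)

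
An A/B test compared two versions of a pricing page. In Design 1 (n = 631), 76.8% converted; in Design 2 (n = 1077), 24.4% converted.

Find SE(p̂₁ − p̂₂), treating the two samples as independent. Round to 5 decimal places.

0.02130

Each SE is √(p̂(1−p̂)/n): √(0.7680·0.2320/631) = 0.01680 and √(0.2440·0.7560/1077) = 0.01309.
SE(p̂₁ − p̂₂) = √(SE₁² + SE₂²) = √(0.00028224 + 0.0001713481) = 0.02130, since the two samples are independent.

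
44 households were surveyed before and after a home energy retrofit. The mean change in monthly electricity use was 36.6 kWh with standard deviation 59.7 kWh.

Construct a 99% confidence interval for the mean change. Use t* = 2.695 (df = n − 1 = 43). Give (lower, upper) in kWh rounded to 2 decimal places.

This is a matched-pairs design, so SE = s_d/√n = 59.7/√44 = 9.0001.
Margin = 2.695 × 9.0001 = 24.2553; the interval is 36.6 ± 24.2553 = (12.34, 60.86).

(12.34, 60.86)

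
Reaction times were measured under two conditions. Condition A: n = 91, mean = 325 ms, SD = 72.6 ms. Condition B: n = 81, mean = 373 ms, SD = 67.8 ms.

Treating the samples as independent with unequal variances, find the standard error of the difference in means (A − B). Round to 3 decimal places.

Per-group SEs: s₁/√n₁ = 72.6/√91 = 7.6105, s₂/√n₂ = 67.8/√81 = 7.5333.
Unpooled SE of the difference: √(57.91971025 + 56.75060889) = 10.7084.

10.708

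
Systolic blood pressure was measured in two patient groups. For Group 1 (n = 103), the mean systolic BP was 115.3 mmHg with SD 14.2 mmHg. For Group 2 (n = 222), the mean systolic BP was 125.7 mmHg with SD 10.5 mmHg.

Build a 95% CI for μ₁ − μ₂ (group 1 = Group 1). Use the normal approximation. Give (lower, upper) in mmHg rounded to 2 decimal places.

(-13.47, -7.33)

Per-group SEs: s₁/√n₁ = 14.2/√103 = 1.3992, s₂/√n₂ = 10.5/√222 = 0.7047.
Unpooled SE of the difference: √(1.95776064 + 0.49660209) = 1.5666.
Margin of error = z* · SE = 1.960 × 1.5666 = 3.0705.
x̄₁ − x̄₂ = 115.3 − 125.7 = -10.4000.
CI: -10.4000 ± 3.0705 = (-13.47, -7.33).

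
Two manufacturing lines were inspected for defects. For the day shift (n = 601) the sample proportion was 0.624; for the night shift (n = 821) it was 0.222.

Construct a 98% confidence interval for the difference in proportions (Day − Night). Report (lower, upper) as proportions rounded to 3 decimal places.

Each SE is √(p̂(1−p̂)/n): √(0.6240·0.3760/601) = 0.01976 and √(0.2220·0.7780/821) = 0.01450.
SE(p̂₁ − p̂₂) = √(SE₁² + SE₂²) = √(0.0003904576 + 0.00021025) = 0.02451, since the two samples are independent.
At 98% confidence z* = 2.326; margin = 2.326 × 0.02451 = 0.05701.
The difference is 0.6240 − 0.2220 = 0.4020, so the interval is 0.4020 ± 0.05701 = (0.345, 0.459).

(0.345, 0.459)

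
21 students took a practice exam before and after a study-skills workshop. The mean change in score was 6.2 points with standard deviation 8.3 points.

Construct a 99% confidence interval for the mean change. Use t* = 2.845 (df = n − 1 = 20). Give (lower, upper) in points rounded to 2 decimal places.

(1.05, 11.35)

This is a matched-pairs design, so SE = s_d/√n = 8.3/√21 = 1.8112.
Margin = 2.845 × 1.8112 = 5.1529; the interval is 6.2 ± 5.1529 = (1.05, 11.35).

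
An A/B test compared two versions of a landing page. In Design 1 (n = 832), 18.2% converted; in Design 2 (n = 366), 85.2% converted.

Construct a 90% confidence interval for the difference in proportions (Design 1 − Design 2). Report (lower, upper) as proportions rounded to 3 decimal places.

(-0.708, -0.632)

Each SE is √(p̂(1−p̂)/n): √(0.1820·0.8180/832) = 0.01338 and √(0.8520·0.1480/366) = 0.01856.
SE(p̂₁ − p̂₂) = √(SE₁² + SE₂²) = √(0.0001790244 + 0.0003444736) = 0.02288, since the two samples are independent.
At 90% confidence z* = 1.645; margin = 1.645 × 0.02288 = 0.03764.
The difference is 0.1820 − 0.8520 = -0.6700, so the interval is -0.6700 ± 0.03764 = (-0.708, -0.632).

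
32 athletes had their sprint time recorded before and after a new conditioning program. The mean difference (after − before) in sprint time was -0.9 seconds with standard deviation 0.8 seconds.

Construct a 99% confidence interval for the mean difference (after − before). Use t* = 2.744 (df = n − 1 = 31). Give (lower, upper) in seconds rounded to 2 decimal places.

Paired design: SE = s_d/√n = 0.8/√32 = 0.1414.
t* = 2.744; margin of error = 2.744 × 0.1414 = 0.3880.
-0.9 ± 0.3880 → (-1.29, -0.51).

(-1.29, -0.51)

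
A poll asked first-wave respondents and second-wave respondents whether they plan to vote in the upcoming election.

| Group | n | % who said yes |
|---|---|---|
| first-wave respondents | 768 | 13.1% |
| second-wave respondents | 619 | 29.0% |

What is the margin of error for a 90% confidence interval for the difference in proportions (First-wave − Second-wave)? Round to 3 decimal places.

Each SE is √(p̂(1−p̂)/n): √(0.1310·0.8690/768) = 0.01217 and √(0.2900·0.7100/619) = 0.01824.
SE(p̂₁ − p̂₂) = √(SE₁² + SE₂²) = √(0.0001481089 + 0.0003326976) = 0.02193, since the two samples are independent.
At 90% confidence z* = 1.645; margin = 1.645 × 0.02193 = 0.03607.

0.036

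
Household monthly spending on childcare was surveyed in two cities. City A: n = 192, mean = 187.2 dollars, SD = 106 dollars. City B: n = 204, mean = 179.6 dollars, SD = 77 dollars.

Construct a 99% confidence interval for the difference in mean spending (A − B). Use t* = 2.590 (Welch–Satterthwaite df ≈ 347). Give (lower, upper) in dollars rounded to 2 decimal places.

(-16.64, 31.84)

Standard errors of each mean: 106/√192 = 7.6499 and 77/√204 = 5.3911.
SE(x̄₁ − x̄₂) = √(7.6499² + 5.3911²) = 9.3587 for independent samples with unequal variances.
With t* = 2.590, the margin is 2.590 × 9.3587 = 24.2390.
x̄₁ − x̄₂ = 187.2 − 179.6 = 7.6000; the interval is 7.6000 ± 24.2390 = (-16.64, 31.84).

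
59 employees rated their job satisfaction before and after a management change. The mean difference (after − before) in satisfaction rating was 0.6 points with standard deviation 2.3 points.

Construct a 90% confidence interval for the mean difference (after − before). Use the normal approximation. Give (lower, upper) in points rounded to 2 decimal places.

Paired design: SE = s_d/√n = 2.3/√59 = 0.2994.
z* = 1.645; margin of error = 1.645 × 0.2994 = 0.4925.
0.6 ± 0.4925 → (0.11, 1.09).

(0.11, 1.09)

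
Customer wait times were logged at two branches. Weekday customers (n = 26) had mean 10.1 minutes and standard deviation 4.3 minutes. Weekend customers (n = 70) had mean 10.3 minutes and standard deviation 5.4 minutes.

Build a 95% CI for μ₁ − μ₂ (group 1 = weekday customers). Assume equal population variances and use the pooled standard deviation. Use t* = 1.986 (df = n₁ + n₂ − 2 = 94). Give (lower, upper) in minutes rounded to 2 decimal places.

s_p = √[((n₁−1)s₁² + (n₂−1)s₂²)/(n₁+n₂−2)] = √[(25·4.3² + 69·5.4²)/94] = 5.1305.
SE = 5.1305·√(1/26 + 1/70) = 1.1783.
With t* = 1.986, margin = 1.986 × 1.1783 = 2.3401.
x̄₁ − x̄₂ = 10.1 − 10.3 = -0.2000; interval -0.2000 ± 2.3401 = (-2.54, 2.14).

(-2.54, 2.14)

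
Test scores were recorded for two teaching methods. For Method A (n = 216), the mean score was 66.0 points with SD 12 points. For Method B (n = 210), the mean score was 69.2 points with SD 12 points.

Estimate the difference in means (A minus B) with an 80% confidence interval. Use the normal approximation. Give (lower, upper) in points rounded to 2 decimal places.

(-4.69, -1.71)

SE₁ = s₁/√n₁ = 12/√216 = 0.8165; SE₂ = 12/√210 = 0.8281.
Independent samples, unequal variances: SE_diff = √(SE₁² + SE₂²) = √(0.66667225 + 0.68574961) = 1.1629.
z* = 1.282, so margin of error = 1.282 × 1.1629 = 1.4908.
Difference in means = 66.0 − 69.2 = -3.2000.
-3.2000 ± 1.4908 → (-4.69, -1.71).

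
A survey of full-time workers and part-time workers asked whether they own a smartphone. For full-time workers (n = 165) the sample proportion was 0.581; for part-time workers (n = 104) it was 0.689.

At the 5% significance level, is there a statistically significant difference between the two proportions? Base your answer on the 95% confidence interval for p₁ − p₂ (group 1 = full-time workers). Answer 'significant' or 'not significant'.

The two standard errors are √(0.5810×0.4190/165) = 0.03841 and √(0.6890×0.3110/104) = 0.04539.
Because the samples are independent, SE_diff = √(0.03841² + 0.04539²) = 0.05946.
Using z* = 1.960 for 95%, ME = 1.960 × 0.05946 = 0.11654.
p̂₁ − p̂₂ = -0.1080; interval -0.1080 ± 0.11654 gives (-0.22454, 0.00854).
The interval (-0.22454, 0.00854) contains 0, so the difference is not significant.

not significant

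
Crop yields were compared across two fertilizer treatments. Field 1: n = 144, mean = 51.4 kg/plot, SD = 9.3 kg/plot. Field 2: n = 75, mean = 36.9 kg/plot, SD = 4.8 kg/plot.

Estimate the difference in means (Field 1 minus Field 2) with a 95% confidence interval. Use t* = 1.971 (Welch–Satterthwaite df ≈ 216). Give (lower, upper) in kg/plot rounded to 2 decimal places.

SE₁ = s₁/√n₁ = 9.3/√144 = 0.7750; SE₂ = 4.8/√75 = 0.5543.
Independent samples, unequal variances: SE_diff = √(SE₁² + SE₂²) = √(0.600625 + 0.30724849) = 0.9528.
t* = 1.971, so margin of error = 1.971 × 0.9528 = 1.8780.
Difference in means = 51.4 − 36.9 = 14.5000.
14.5000 ± 1.8780 → (12.62, 16.38).

(12.62, 16.38)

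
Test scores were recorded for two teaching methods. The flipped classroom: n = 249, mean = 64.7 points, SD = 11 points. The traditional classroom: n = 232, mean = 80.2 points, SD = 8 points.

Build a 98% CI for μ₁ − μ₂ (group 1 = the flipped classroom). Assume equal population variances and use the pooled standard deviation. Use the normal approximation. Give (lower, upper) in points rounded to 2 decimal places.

(-17.55, -13.45)

Pooled variance s_p² = [248·11² + 231·8²] / (249+232−2) = 93.5115, so s_p = 9.6701.
SE_diff = s_p·√(1/n₁ + 1/n₂) = 9.6701·√(1/249 + 1/232) = 0.8824.
z* = 2.326; margin = 2.326 × 0.8824 = 2.0525.
Difference = 64.7 − 80.2 = -15.5000.
-15.5000 ± 2.0525 → (-17.55, -13.45).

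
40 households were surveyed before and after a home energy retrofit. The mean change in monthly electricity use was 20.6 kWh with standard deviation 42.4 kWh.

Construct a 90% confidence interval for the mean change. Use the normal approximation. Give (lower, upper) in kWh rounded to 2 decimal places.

(9.57, 31.63)

Paired design: SE = s_d/√n = 42.4/√40 = 6.7040.
z* = 1.645; margin of error = 1.645 × 6.7040 = 11.0281.
20.6 ± 11.0281 → (9.57, 31.63).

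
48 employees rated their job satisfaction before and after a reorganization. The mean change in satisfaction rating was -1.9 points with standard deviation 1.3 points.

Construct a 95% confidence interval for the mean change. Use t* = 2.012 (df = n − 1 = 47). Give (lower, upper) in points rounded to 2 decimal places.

Paired design: SE = s_d/√n = 1.3/√48 = 0.1876.
t* = 2.012; margin of error = 2.012 × 0.1876 = 0.3775.
-1.9 ± 0.3775 → (-2.28, -1.52).

(-2.28, -1.52)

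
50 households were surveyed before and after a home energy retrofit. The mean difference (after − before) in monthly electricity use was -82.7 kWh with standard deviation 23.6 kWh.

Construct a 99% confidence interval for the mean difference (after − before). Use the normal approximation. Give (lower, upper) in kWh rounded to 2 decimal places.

(-91.30, -74.10)

Paired design: SE = s_d/√n = 23.6/√50 = 3.3375.
z* = 2.576; margin of error = 2.576 × 3.3375 = 8.5974.
-82.7 ± 8.5974 → (-91.30, -74.10).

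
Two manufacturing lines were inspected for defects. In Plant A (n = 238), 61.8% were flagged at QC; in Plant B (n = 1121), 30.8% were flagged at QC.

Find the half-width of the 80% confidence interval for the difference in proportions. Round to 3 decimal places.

0.044

The two standard errors are √(0.6180×0.3820/238) = 0.03149 and √(0.3080×0.6920/1121) = 0.01379.
Because the samples are independent, SE_diff = √(0.03149² + 0.01379²) = 0.03438.
Using z* = 1.282 for 80%, ME = 1.282 × 0.03438 = 0.04408.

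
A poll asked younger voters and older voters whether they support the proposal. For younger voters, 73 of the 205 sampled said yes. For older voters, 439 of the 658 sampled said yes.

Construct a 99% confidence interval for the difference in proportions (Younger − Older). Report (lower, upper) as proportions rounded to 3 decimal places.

(-0.409, -0.213)

Sample proportions: 73/205 = 0.3561, 439/658 = 0.6672.
Each SE is √(p̂(1−p̂)/n): √(0.3561·0.6439/205) = 0.03344 and √(0.6672·0.3328/658) = 0.01837.
SE(p̂₁ − p̂₂) = √(SE₁² + SE₂²) = √(0.0011182336 + 0.0003374569) = 0.03815, since the two samples are independent.
At 99% confidence z* = 2.576; margin = 2.576 × 0.03815 = 0.09827.
The difference is 0.3561 − 0.6672 = -0.3111, so the interval is -0.3111 ± 0.09827 = (-0.409, -0.213).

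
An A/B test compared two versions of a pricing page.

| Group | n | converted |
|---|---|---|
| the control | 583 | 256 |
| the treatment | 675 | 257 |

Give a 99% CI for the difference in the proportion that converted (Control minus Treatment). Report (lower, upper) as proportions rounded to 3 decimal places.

(-0.013, 0.130)

Sample proportions: 256/583 = 0.4391, 257/675 = 0.3807.
Each SE is √(p̂(1−p̂)/n): √(0.4391·0.5609/583) = 0.02055 and √(0.3807·0.6193/675) = 0.01869.
SE(p̂₁ − p̂₂) = √(SE₁² + SE₂²) = √(0.0004223025 + 0.0003493161) = 0.02778, since the two samples are independent.
At 99% confidence z* = 2.576; margin = 2.576 × 0.02778 = 0.07156.
The difference is 0.4391 − 0.3807 = 0.0584, so the interval is 0.0584 ± 0.07156 = (-0.013, 0.130).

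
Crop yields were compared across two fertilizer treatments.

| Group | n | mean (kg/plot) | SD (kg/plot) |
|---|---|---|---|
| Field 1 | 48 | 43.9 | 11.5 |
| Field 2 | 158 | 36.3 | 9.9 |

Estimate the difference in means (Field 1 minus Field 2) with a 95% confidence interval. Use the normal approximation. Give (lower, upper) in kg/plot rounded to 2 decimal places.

(4.00, 11.20)

Standard errors of each mean: 11.5/√48 = 1.6599 and 9.9/√158 = 0.7876.
SE(x̄₁ − x̄₂) = √(1.6599² + 0.7876²) = 1.8373 for independent samples with unequal variances.
With z* = 1.960, the margin is 1.960 × 1.8373 = 3.6011.
x̄₁ − x̄₂ = 43.9 − 36.3 = 7.6000; the interval is 7.6000 ± 3.6011 = (4.00, 11.20).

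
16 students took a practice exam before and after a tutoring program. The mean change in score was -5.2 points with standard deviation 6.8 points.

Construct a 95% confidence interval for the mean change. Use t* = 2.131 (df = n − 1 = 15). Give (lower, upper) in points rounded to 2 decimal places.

This is a matched-pairs design, so SE = s_d/√n = 6.8/√16 = 1.7000.
Margin = 2.131 × 1.7000 = 3.6227; the interval is -5.2 ± 3.6227 = (-8.82, -1.58).

(-8.82, -1.58)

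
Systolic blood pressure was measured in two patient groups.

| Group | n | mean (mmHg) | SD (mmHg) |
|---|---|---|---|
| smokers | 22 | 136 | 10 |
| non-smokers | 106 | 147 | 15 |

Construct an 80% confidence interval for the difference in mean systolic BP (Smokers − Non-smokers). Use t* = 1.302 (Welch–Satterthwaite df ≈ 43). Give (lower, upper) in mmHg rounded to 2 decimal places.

Standard errors of each mean: 10/√22 = 2.1320 and 15/√106 = 1.4569.
SE(x̄₁ − x̄₂) = √(2.1320² + 1.4569²) = 2.5822 for independent samples with unequal variances.
With t* = 1.302, the margin is 1.302 × 2.5822 = 3.3620.
x̄₁ − x̄₂ = 136 − 147 = -11.0000; the interval is -11.0000 ± 3.3620 = (-14.36, -7.64).

(-14.36, -7.64)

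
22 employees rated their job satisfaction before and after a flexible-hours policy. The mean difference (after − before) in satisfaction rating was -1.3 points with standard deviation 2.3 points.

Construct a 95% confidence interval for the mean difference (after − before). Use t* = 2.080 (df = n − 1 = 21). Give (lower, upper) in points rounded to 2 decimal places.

This is a matched-pairs design, so SE = s_d/√n = 2.3/√22 = 0.4904.
Margin = 2.080 × 0.4904 = 1.0200; the interval is -1.3 ± 1.0200 = (-2.32, -0.28).

(-2.32, -0.28)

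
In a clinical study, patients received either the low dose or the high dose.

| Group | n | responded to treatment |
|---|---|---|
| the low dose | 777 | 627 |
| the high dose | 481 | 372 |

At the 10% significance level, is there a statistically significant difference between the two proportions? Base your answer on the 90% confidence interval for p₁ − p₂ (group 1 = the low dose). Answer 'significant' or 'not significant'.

not significant

Sample proportions: 627/777 = 0.8069, 372/481 = 0.7734.
Each SE is √(p̂(1−p̂)/n): √(0.8069·0.1931/777) = 0.01416 and √(0.7734·0.2266/481) = 0.01909.
SE(p̂₁ − p̂₂) = √(SE₁² + SE₂²) = √(0.0002005056 + 0.0003644281) = 0.02377, since the two samples are independent.
At 90% confidence z* = 1.645; margin = 1.645 × 0.02377 = 0.03910.
The difference is 0.8069 − 0.7734 = 0.0335, so the interval is 0.0335 ± 0.03910 = (-0.00560, 0.07260).
The interval (-0.00560, 0.07260) contains 0, so the difference is not significant.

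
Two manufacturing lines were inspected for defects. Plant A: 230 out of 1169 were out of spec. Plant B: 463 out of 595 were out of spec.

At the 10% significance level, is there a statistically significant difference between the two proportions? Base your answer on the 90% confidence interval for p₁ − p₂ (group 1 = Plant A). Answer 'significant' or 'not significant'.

significant

First, p̂₁ = 230/1169 = 0.1967; p̂₂ = 463/595 = 0.7782.
The two standard errors are √(0.1967×0.8033/1169) = 0.01163 and √(0.7782×0.2218/595) = 0.01703.
Because the samples are independent, SE_diff = √(0.01163² + 0.01703²) = 0.02062.
Using z* = 1.645 for 90%, ME = 1.645 × 0.02062 = 0.03392.
p̂₁ − p̂₂ = -0.5815; interval -0.5815 ± 0.03392 gives (-0.61542, -0.54758).
The interval (-0.61542, -0.54758) does not contain 0, so the difference is significant.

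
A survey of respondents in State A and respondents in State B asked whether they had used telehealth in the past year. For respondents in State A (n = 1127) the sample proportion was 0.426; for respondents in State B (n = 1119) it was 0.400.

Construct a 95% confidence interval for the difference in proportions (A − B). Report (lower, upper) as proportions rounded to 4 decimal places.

SE₁ = √(p̂₁(1−p̂₁)/n₁) = √(0.4260·0.5740/1127) = 0.01473; SE₂ = √(0.4000·0.6000/1119) = 0.01465.
Independent samples: SE of the difference = √(SE₁² + SE₂²) = √(0.0002169729 + 0.0002146225) = 0.02077.
z* for 95% confidence is 1.960, so the margin of error is 1.960 × 0.02077 = 0.04071.
Point estimate p̂₁ − p̂₂ = 0.4260 − 0.4000 = 0.0260.
0.0260 ± 0.04071 → (-0.0147, 0.0667).

(-0.0147, 0.0667)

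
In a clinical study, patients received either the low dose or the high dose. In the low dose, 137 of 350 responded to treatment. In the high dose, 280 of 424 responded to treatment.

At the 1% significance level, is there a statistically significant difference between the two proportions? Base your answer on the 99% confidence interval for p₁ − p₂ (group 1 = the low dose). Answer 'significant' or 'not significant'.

p̂₁ = 137/350 = 0.3914 and p̂₂ = 280/424 = 0.6604.
SE₁ = √(p̂₁(1−p̂₁)/n₁) = √(0.3914·0.6086/350) = 0.02609; SE₂ = √(0.6604·0.3396/424) = 0.02300.
Independent samples: SE of the difference = √(SE₁² + SE₂²) = √(0.0006806881 + 0.000529) = 0.03478.
z* for 99% confidence is 2.576, so the margin of error is 2.576 × 0.03478 = 0.08959.
Point estimate p̂₁ − p̂₂ = 0.3914 − 0.6604 = -0.2690.
-0.2690 ± 0.08959 → (-0.35859, -0.17941).
The interval (-0.35859, -0.17941) does not contain 0, so the difference is significant.

significant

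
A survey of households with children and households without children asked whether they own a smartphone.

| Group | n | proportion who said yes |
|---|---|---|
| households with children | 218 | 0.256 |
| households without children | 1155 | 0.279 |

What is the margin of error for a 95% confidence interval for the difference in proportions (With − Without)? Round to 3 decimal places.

SE₁ = √(p̂₁(1−p̂₁)/n₁) = √(0.2560·0.7440/218) = 0.02956; SE₂ = √(0.2790·0.7210/1155) = 0.01320.
Independent samples: SE of the difference = √(SE₁² + SE₂²) = √(0.0008737936 + 0.00017424) = 0.03237.
z* for 95% confidence is 1.960, so the margin of error is 1.960 × 0.03237 = 0.06345.

0.063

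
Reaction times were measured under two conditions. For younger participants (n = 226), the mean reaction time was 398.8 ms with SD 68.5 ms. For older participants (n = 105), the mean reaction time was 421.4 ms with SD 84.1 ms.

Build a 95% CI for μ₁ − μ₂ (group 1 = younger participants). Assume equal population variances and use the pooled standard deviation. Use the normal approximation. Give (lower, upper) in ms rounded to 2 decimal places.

Pooled variance s_p² = [225·68.5² + 104·84.1²] / (226+105−2) = 5444.7674, so s_p = 73.7887.
SE_diff = s_p·√(1/n₁ + 1/n₂) = 73.7887·√(1/226 + 1/105) = 8.7148.
z* = 1.960; margin = 1.960 × 8.7148 = 17.0810.
Difference = 398.8 − 421.4 = -22.6000.
-22.6000 ± 17.0810 → (-39.68, -5.52).

(-39.68, -5.52)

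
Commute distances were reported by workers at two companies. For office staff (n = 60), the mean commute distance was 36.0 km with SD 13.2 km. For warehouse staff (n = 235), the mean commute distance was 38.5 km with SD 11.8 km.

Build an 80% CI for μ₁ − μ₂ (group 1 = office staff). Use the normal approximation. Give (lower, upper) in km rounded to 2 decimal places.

SE₁ = s₁/√n₁ = 13.2/√60 = 1.7041; SE₂ = 11.8/√235 = 0.7697.
Independent samples, unequal variances: SE_diff = √(SE₁² + SE₂²) = √(2.90395681 + 0.59243809) = 1.8699.
z* = 1.282, so margin of error = 1.282 × 1.8699 = 2.3972.
Difference in means = 36.0 − 38.5 = -2.5000.
-2.5000 ± 2.3972 → (-4.90, -0.10).

(-4.90, -0.10)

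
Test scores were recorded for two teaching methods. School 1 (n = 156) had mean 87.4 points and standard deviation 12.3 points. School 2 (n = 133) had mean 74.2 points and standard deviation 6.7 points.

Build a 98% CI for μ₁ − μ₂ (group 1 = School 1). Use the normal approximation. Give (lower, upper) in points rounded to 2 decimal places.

(10.54, 15.86)

Per-group SEs: s₁/√n₁ = 12.3/√156 = 0.9848, s₂/√n₂ = 6.7/√133 = 0.5810.
Unpooled SE of the difference: √(0.96983104 + 0.337561) = 1.1434.
Margin of error = z* · SE = 2.326 × 1.1434 = 2.6595.
x̄₁ − x̄₂ = 87.4 − 74.2 = 13.2000.
CI: 13.2000 ± 2.6595 = (10.54, 15.86).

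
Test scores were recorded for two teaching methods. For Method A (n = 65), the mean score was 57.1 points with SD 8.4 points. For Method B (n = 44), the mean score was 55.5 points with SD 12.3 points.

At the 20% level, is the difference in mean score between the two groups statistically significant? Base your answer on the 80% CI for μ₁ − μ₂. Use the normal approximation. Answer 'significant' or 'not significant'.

not significant

Standard errors of each mean: 8.4/√65 = 1.0419 and 12.3/√44 = 1.8543.
SE(x̄₁ − x̄₂) = √(1.0419² + 1.8543²) = 2.1270 for independent samples with unequal variances.
With z* = 1.282, the margin is 1.282 × 2.1270 = 2.7268.
x̄₁ − x̄₂ = 57.1 − 55.5 = 1.6000; the interval is 1.6000 ± 2.7268 = (-1.1268, 4.3268).
The interval (-1.1268, 4.3268) contains 0, so the difference is not significant.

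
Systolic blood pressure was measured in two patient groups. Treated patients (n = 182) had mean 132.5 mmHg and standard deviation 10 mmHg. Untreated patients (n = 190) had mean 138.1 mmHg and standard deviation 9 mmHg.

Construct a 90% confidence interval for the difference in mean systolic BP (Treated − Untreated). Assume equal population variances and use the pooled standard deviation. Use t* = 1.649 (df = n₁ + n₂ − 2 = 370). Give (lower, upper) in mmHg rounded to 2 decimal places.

Pooled variance s_p² = [181·10² + 189·9²] / (182+190−2) = 90.2946, so s_p = 9.5023.
SE_diff = s_p·√(1/n₁ + 1/n₂) = 9.5023·√(1/182 + 1/190) = 0.9856.
t* = 1.649; margin = 1.649 × 0.9856 = 1.6253.
Difference = 132.5 − 138.1 = -5.6000.
-5.6000 ± 1.6253 → (-7.23, -3.97).

(-7.23, -3.97)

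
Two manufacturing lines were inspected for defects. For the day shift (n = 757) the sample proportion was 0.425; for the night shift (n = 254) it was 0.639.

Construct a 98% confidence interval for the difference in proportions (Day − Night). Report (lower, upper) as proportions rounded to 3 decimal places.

SE₁ = √(p̂₁(1−p̂₁)/n₁) = √(0.4250·0.5750/757) = 0.01797; SE₂ = √(0.6390·0.3610/254) = 0.03014.
Independent samples: SE of the difference = √(SE₁² + SE₂²) = √(0.0003229209 + 0.0009084196) = 0.03509.
z* for 98% confidence is 2.326, so the margin of error is 2.326 × 0.03509 = 0.08162.
Point estimate p̂₁ − p̂₂ = 0.4250 − 0.6390 = -0.2140.
-0.2140 ± 0.08162 → (-0.296, -0.132).

(-0.296, -0.132)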